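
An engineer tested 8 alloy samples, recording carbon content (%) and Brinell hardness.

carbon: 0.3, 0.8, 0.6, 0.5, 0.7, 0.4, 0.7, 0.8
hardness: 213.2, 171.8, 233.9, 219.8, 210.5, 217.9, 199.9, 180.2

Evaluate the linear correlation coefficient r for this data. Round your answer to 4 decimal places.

-0.6677

n = 8, Σx = 4.8, Σy = 1647.2, Σx² = 3.12, Σy² = 342213.44, Σxy = 970.24
nΣxy − ΣxΣy = 7761.92 − 7906.56 = -144.64
nΣx² − (Σx)² = 24.96 − 23.04 = 1.92; nΣy² − (Σy)² = 2737707.52 − 2713267.84 = 24439.68
r = -144.64 / √(1.92 × 24439.68) = -144.64 / 216.6199 ≈ -0.6677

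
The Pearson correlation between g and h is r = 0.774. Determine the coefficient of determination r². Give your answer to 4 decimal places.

r² = (0.774)² = 0.5991

0.5991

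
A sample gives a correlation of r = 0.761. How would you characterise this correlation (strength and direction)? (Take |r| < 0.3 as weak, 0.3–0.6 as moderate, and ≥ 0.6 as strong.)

strong positive

r = 0.761 > 0 so the relationship is positive.
|r| = 0.761, which falls in the strong range.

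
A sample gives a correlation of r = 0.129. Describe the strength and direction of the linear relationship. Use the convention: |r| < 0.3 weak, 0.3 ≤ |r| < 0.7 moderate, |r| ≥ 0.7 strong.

r = 0.129 > 0 so the relationship is positive.
|r| = 0.129, which falls in the weak range.

weak positive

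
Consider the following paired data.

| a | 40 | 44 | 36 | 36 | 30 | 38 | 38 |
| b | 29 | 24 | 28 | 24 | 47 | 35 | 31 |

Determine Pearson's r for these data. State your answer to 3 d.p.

n = 7, Σa = 262, Σb = 218, Σa² = 9916, Σb² = 7172, Σab = 8006
nΣab − ΣaΣb = 56042 − 57116 = -1074
nΣa² − (Σa)² = 69412 − 68644 = 768; nΣb² − (Σb)² = 50204 − 47524 = 2680
r = -1074 / √(768 × 2680) = -1074 / 1434.6568 ≈ -0.749

-0.749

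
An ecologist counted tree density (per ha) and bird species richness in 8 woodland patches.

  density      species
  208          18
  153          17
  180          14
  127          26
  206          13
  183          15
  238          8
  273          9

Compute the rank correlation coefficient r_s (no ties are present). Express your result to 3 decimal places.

Rank density: 6, 2, 3, 1, 5, 4, 7, 8
Rank species: 7, 6, 4, 8, 3, 5, 1, 2
d = rank(density) − rank(species): -1, -4, -1, -7, 2, -1, 6, 6; Σd² = 144
ρ = 1 − 6Σd² / [n(n²−1)] = 1 − 6×144 / (8×63) = 1 − 864/504 ≈ -0.714

-0.714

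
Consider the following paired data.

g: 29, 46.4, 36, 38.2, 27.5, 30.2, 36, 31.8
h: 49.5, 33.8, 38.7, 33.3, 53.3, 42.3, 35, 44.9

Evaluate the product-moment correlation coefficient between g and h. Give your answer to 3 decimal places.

n = 8, Σg = 275.1, Σh = 330.8, Σg² = 9724.73, Σh² = 14070.46, Σgh = 11100.11
nΣgh − ΣgΣh = 88800.88 − 91003.08 = -2202.2
nΣg² − (Σg)² = 77797.84 − 75680.01 = 2117.83; nΣh² − (Σh)² = 112563.68 − 109428.64 = 3135.04
r = -2202.2 / √(2117.83 × 3135.04) = -2202.2 / 2576.7192 ≈ -0.855

-0.855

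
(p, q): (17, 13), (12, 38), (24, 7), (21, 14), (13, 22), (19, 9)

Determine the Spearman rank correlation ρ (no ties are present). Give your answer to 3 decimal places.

Rank p: 3, 1, 6, 5, 2, 4
Rank q: 3, 6, 1, 4, 5, 2
d = rank(p) − rank(q): 0, -5, 5, 1, -3, 2; Σd² = 64
ρ = 1 − 6Σd² / [n(n²−1)] = 1 − 6×64 / (6×35) = 1 − 384/210 ≈ -0.829

-0.829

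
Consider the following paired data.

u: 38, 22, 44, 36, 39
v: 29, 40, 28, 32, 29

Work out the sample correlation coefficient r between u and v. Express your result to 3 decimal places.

-0.979

n = 5, Σu = 179, Σv = 158, Σu² = 6681, Σv² = 5090, Σuv = 5497
nΣuv − ΣuΣv = 27485 − 28282 = -797
nΣu² − (Σu)² = 33405 − 32041 = 1364; nΣv² − (Σv)² = 25450 − 24964 = 486
r = -797 / √(1364 × 486) = -797 / 814.1892 ≈ -0.979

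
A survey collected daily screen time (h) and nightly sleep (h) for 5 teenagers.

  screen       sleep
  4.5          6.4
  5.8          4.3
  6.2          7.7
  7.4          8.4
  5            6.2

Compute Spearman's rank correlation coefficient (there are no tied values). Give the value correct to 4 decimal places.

Rank screen: 1, 3, 4, 5, 2
Rank sleep: 3, 1, 4, 5, 2
d = rank(screen) − rank(sleep): -2, 2, 0, 0, 0; Σd² = 8
ρ = 1 − 6Σd² / [n(n²−1)] = 1 − 6×8 / (5×24) = 1 − 48/120 ≈ 0.6000

0.6000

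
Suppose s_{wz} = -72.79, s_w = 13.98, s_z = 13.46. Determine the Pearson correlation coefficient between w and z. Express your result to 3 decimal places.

-0.387

r = Cov(w,z) / (s_w · s_z) = -72.79 / (13.98 × 13.46)
  = -72.79 / 188.1708 ≈ -0.387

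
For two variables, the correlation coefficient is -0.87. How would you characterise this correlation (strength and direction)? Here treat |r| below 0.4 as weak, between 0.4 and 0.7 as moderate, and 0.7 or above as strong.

strong negative

r = -0.87 < 0 so the relationship is negative.
|r| = 0.87, which falls in the strong range.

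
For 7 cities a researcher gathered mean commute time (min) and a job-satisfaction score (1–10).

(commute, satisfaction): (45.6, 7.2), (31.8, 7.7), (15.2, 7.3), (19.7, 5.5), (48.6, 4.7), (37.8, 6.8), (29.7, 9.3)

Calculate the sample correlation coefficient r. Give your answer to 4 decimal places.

-0.2532

n = 7, Σx = 228.4, Σy = 48.5, Σx² = 8382.62, Σy² = 349.49, Σxy = 1554.16
nΣxy − ΣxΣy = 10879.12 − 11077.4 = -198.28
nΣx² − (Σx)² = 58678.34 − 52166.56 = 6511.78; nΣy² − (Σy)² = 2446.43 − 2352.25 = 94.18
r = -198.28 / √(6511.78 × 94.18) = -198.28 / 783.1216 ≈ -0.2532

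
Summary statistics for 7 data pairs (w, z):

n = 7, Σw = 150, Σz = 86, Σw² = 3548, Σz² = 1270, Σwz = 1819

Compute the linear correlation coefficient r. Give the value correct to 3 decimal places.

r = (nΣwz − ΣwΣz) / √[(nΣw² − (Σw)²)(nΣz² − (Σz)²)]
Numerator: 7×1819 − 150×86 = -167
Denominator: √[(24836 − 22500)(8890 − 7396)] = √[2336 × 1494] = 1868.1499
r = -167 / 1868.1499 ≈ -0.089

-0.089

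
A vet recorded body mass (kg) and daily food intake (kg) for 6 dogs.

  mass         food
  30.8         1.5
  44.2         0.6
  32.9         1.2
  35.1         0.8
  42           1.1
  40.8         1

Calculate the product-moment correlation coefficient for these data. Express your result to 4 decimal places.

-0.7083

n = 6, Σx = 225.8, Σy = 6.2, Σx² = 8645.34, Σy² = 6.9, Σxy = 227.28
nΣxy − ΣxΣy = 1363.68 − 1399.96 = -36.28
nΣx² − (Σx)² = 51872.04 − 50985.64 = 886.4; nΣy² − (Σy)² = 41.4 − 38.44 = 2.96
r = -36.28 / √(886.4 × 2.96) = -36.28 / 51.2225 ≈ -0.7083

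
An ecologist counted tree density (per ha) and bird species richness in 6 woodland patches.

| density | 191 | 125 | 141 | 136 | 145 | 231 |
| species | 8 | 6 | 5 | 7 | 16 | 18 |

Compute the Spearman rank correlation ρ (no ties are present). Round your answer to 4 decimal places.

0.7714

Rank density: 5, 1, 3, 2, 4, 6
Rank species: 4, 2, 1, 3, 5, 6
d = rank(density) − rank(species): 1, -1, 2, -1, -1, 0; Σd² = 8
ρ = 1 − 6Σd² / [n(n²−1)] = 1 − 6×8 / (6×35) = 1 − 48/210 ≈ 0.7714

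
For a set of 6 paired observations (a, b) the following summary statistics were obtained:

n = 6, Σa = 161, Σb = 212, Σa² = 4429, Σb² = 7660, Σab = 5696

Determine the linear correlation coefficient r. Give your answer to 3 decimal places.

r = (nΣab − ΣaΣb) / √[(nΣa² − (Σa)²)(nΣb² − (Σb)²)]
Numerator: 6×5696 − 161×212 = 44
Denominator: √[(26574 − 25921)(45960 − 44944)] = √[653 × 1016] = 814.5232
r = 44 / 814.5232 ≈ 0.054

0.054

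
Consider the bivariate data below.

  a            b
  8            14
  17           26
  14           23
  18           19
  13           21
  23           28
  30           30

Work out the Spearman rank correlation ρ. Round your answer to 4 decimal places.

0.7857

Rank a: 1, 4, 3, 5, 2, 6, 7
Rank b: 1, 5, 4, 2, 3, 6, 7
d = rank(a) − rank(b): 0, -1, -1, 3, -1, 0, 0; Σd² = 12
ρ = 1 − 6Σd² / [n(n²−1)] = 1 − 6×12 / (7×48) = 1 − 72/336 ≈ 0.7857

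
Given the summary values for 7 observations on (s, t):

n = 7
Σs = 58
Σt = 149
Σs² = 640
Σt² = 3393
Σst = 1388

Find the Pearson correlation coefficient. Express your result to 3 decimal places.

r = (nΣst − ΣsΣt) / √[(nΣs² − (Σs)²)(nΣt² − (Σt)²)]
Numerator: 7×1388 − 58×149 = 1074
Denominator: √[(4480 − 3364)(23751 − 22201)] = √[1116 × 1550] = 1315.2186
r = 1074 / 1315.2186 ≈ 0.817

0.817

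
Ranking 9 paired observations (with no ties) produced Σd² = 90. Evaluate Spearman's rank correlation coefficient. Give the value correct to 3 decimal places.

0.250

ρ = 1 − 6Σd² / [n(n²−1)] = 1 − 6×90 / (9×80)
  = 1 − 540/720 = 1 − 0.7500 ≈ 0.250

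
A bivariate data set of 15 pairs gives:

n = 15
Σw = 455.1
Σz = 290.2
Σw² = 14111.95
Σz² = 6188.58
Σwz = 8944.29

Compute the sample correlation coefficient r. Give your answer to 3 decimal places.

r = (nΣwz − ΣwΣz) / √[(nΣw² − (Σw)²)(nΣz² − (Σz)²)]
Numerator: 15×8944.29 − 455.1×290.2 = 2094.33
Denominator: √[(211679.25 − 207116.01)(92828.7 − 84216.04)] = √[4563.24 × 8612.66] = 6269.1016
r = 2094.33 / 6269.1016 ≈ 0.334

0.334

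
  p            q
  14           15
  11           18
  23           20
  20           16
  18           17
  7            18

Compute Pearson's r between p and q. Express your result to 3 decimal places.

n = 6, Σp = 93, Σq = 104, Σp² = 1619, Σq² = 1818, Σpq = 1620
nΣpq − ΣpΣq = 9720 − 9672 = 48
nΣp² − (Σp)² = 9714 − 8649 = 1065; nΣq² − (Σq)² = 10908 − 10816 = 92
r = 48 / √(1065 × 92) = 48 / 313.0176 ≈ 0.153

0.153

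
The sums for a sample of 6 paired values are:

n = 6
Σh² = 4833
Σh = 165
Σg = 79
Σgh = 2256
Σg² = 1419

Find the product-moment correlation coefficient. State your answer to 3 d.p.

r = (nΣgh − ΣgΣh) / √[(nΣg² − (Σg)²)(nΣh² − (Σh)²)]
Numerator: 6×2256 − 79×165 = 501
Denominator: √[(8514 − 6241)(28998 − 27225)] = √[2273 × 1773] = 2007.4932
r = 501 / 2007.4932 ≈ 0.250

0.250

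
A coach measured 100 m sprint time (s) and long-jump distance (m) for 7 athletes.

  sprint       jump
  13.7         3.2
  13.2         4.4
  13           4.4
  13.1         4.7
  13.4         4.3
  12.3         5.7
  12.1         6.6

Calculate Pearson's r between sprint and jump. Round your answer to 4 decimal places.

n = 7, Σx = 90.8, Σy = 33.3, Σx² = 1179.8, Σy² = 165.59, Σxy = 428.28
nΣxy − ΣxΣy = 2997.96 − 3023.64 = -25.68
nΣx² − (Σx)² = 8258.6 − 8244.64 = 13.96; nΣy² − (Σy)² = 1159.13 − 1108.89 = 50.24
r = -25.68 / √(13.96 × 50.24) = -25.68 / 26.4830 ≈ -0.9697

-0.9697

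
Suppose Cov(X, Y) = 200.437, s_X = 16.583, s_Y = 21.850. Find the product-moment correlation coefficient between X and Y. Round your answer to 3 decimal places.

0.553

r = Cov(X,Y) / (s_X · s_Y) = 200.437 / (16.583 × 21.850)
  = 200.437 / 362.3385 ≈ 0.553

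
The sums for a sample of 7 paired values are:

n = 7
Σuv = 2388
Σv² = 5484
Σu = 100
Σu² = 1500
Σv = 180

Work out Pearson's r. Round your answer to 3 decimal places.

-0.742

r = (nΣuv − ΣuΣv) / √[(nΣu² − (Σu)²)(nΣv² − (Σv)²)]
Numerator: 7×2388 − 100×180 = -1284
Denominator: √[(10500 − 10000)(38388 − 32400)] = √[500 × 5988] = 1730.3179
r = -1284 / 1730.3179 ≈ -0.742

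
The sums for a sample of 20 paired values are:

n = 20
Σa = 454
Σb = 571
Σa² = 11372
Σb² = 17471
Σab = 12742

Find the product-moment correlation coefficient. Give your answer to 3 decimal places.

r = (nΣab − ΣaΣb) / √[(nΣa² − (Σa)²)(nΣb² − (Σb)²)]
Numerator: 20×12742 − 454×571 = -4394
Denominator: √[(227440 − 206116)(349420 − 326041)] = √[21324 × 23379] = 22327.8704
r = -4394 / 22327.8704 ≈ -0.197

-0.197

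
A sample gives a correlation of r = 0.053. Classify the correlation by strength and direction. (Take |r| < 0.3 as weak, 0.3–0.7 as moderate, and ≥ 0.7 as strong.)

r = 0.053 > 0 so the relationship is positive.
|r| = 0.053, which falls in the weak range.

weak positive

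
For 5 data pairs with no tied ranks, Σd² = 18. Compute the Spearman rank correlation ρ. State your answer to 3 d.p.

ρ = 1 − 6Σd² / [n(n²−1)] = 1 − 6×18 / (5×24)
  = 1 − 108/120 = 1 − 0.9000 ≈ 0.100

0.100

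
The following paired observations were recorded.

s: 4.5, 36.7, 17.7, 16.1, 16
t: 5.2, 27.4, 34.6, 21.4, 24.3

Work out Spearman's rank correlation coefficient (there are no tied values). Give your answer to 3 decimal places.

Rank s: 1, 5, 4, 3, 2
Rank t: 1, 4, 5, 2, 3
d = rank(s) − rank(t): 0, 1, -1, 1, -1; Σd² = 4
ρ = 1 − 6Σd² / [n(n²−1)] = 1 − 6×4 / (5×24) = 1 − 24/120 ≈ 0.800

0.800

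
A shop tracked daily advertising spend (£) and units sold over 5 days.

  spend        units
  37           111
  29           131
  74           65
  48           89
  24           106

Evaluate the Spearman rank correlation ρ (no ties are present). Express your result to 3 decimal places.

Rank spend: 3, 2, 5, 4, 1
Rank units: 4, 5, 1, 2, 3
d = rank(spend) − rank(units): -1, -3, 4, 2, -2; Σd² = 34
ρ = 1 − 6Σd² / [n(n²−1)] = 1 − 6×34 / (5×24) = 1 − 204/120 ≈ -0.700

-0.700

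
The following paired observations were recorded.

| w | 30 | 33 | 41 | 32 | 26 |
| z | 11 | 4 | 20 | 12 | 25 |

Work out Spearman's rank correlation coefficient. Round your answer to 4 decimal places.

-0.3000

Rank w: 2, 4, 5, 3, 1
Rank z: 2, 1, 4, 3, 5
d = rank(w) − rank(z): 0, 3, 1, 0, -4; Σd² = 26
ρ = 1 − 6Σd² / [n(n²−1)] = 1 − 6×26 / (5×24) = 1 − 156/120 ≈ -0.3000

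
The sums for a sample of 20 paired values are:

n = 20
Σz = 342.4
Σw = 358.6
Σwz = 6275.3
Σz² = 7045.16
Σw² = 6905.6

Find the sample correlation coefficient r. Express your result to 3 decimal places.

0.181

r = (nΣwz − ΣwΣz) / √[(nΣw² − (Σw)²)(nΣz² − (Σz)²)]
Numerator: 20×6275.3 − 358.6×342.4 = 2721.36
Denominator: √[(138112 − 128593.96)(140903.2 − 117237.76)] = √[9518.04 × 23665.44] = 15008.2845
r = 2721.36 / 15008.2845 ≈ 0.181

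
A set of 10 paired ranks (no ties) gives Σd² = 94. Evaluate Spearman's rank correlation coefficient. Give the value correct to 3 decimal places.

ρ = 1 − 6Σd² / [n(n²−1)] = 1 − 6×94 / (10×99)
  = 1 − 564/990 = 1 − 0.5697 ≈ 0.430

0.430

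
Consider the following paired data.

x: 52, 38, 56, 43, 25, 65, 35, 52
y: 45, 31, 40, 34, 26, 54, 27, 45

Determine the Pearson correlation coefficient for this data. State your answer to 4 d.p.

0.9471

n = 8, Σx = 366, Σy = 302, Σx² = 17912, Σy² = 12088, Σxy = 14665
nΣxy − ΣxΣy = 117320 − 110532 = 6788
nΣx² − (Σx)² = 143296 − 133956 = 9340; nΣy² − (Σy)² = 96704 − 91204 = 5500
r = 6788 / √(9340 × 5500) = 6788 / 7167.2868 ≈ 0.9471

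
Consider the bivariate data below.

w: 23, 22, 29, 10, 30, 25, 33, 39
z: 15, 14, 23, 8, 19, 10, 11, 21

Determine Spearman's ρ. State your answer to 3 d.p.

0.548

Rank w: 3, 2, 5, 1, 6, 4, 7, 8
Rank z: 5, 4, 8, 1, 6, 2, 3, 7
d = rank(w) − rank(z): -2, -2, -3, 0, 0, 2, 4, 1; Σd² = 38
ρ = 1 − 6Σd² / [n(n²−1)] = 1 − 6×38 / (8×63) = 1 − 228/504 ≈ 0.548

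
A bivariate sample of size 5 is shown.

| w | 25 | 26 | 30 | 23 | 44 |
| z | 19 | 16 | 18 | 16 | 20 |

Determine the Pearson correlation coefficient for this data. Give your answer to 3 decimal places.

n = 5, Σw = 148, Σz = 89, Σw² = 4666, Σz² = 1597, Σwz = 2679
nΣwz − ΣwΣz = 13395 − 13172 = 223
nΣw² − (Σw)² = 23330 − 21904 = 1426; nΣz² − (Σz)² = 7985 − 7921 = 64
r = 223 / √(1426 × 64) = 223 / 302.0993 ≈ 0.738

0.738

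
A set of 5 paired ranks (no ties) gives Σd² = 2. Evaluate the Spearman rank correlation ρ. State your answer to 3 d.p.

0.900

ρ = 1 − 6Σd² / [n(n²−1)] = 1 − 6×2 / (5×24)
  = 1 − 12/120 = 1 − 0.1000 ≈ 0.900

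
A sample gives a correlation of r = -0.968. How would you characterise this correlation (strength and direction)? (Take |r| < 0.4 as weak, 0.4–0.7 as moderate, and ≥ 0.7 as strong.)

strong negative

r = -0.968 < 0 so the relationship is negative.
|r| = 0.968, which falls in the strong range.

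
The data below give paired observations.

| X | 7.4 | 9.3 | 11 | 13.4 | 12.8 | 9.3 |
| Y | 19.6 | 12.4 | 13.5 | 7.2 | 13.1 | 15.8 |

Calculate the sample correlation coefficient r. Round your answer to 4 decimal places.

n = 6, ΣX = 63.2, ΣY = 81.6, ΣX² = 692.14, ΣY² = 1193.26, ΣXY = 819.96
nΣXY − ΣXΣY = 4919.76 − 5157.12 = -237.36
nΣX² − (ΣX)² = 4152.84 − 3994.24 = 158.6; nΣY² − (ΣY)² = 7159.56 − 6658.56 = 501
r = -237.36 / √(158.6 × 501) = -237.36 / 281.8840 ≈ -0.8420

-0.8420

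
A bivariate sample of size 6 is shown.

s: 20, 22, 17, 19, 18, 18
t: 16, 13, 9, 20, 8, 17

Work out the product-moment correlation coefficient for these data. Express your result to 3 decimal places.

n = 6, Σs = 114, Σt = 83, Σs² = 2182, Σt² = 1259, Σst = 1589
nΣst − ΣsΣt = 9534 − 9462 = 72
nΣs² − (Σs)² = 13092 − 12996 = 96; nΣt² − (Σt)² = 7554 − 6889 = 665
r = 72 / √(96 × 665) = 72 / 252.6658 ≈ 0.285

0.285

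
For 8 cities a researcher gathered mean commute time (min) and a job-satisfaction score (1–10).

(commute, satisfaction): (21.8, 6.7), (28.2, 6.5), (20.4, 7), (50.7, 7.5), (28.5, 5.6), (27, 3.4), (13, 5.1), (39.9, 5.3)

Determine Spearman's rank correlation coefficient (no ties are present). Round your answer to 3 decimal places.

Rank commute: 3, 5, 2, 8, 6, 4, 1, 7
Rank satisfaction: 6, 5, 7, 8, 4, 1, 2, 3
d = rank(commute) − rank(satisfaction): -3, 0, -5, 0, 2, 3, -1, 4; Σd² = 64
ρ = 1 − 6Σd² / [n(n²−1)] = 1 − 6×64 / (8×63) = 1 − 384/504 ≈ 0.238

0.238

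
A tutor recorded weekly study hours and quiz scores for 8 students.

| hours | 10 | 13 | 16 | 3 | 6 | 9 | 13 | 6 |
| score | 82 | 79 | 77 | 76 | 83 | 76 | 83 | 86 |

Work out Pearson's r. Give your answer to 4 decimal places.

-0.1299

n = 8, Σx = 76, Σy = 642, Σx² = 856, Σy² = 51620, Σxy = 6084
nΣxy − ΣxΣy = 48672 − 48792 = -120
nΣx² − (Σx)² = 6848 − 5776 = 1072; nΣy² − (Σy)² = 412960 − 412164 = 796
r = -120 / √(1072 × 796) = -120 / 923.7489 ≈ -0.1299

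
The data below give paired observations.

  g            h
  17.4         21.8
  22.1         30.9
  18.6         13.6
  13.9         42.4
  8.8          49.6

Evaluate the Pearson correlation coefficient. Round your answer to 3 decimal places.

-0.732

n = 5, Σg = 80.8, Σh = 158.3, Σg² = 1407.78, Σh² = 5872.93, Σgh = 2341.01
nΣgh − ΣgΣh = 11705.05 − 12790.64 = -1085.59
nΣg² − (Σg)² = 7038.9 − 6528.64 = 510.26; nΣh² − (Σh)² = 29364.65 − 25058.89 = 4305.76
r = -1085.59 / √(510.26 × 4305.76) = -1085.59 / 1482.2473 ≈ -0.732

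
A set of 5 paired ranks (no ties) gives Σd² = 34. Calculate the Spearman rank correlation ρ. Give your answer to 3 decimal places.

ρ = 1 − 6Σd² / [n(n²−1)] = 1 − 6×34 / (5×24)
  = 1 − 204/120 = 1 − 1.7000 ≈ -0.700

-0.700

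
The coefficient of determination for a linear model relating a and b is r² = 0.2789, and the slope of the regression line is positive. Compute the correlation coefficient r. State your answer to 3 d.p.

0.528

|r| = √0.2789 = 0.528
The association is positive, so r = 0.528.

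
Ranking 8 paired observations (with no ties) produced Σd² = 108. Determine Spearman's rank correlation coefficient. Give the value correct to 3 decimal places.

ρ = 1 − 6Σd² / [n(n²−1)] = 1 − 6×108 / (8×63)
  = 1 − 648/504 = 1 − 1.2857 ≈ -0.286

-0.286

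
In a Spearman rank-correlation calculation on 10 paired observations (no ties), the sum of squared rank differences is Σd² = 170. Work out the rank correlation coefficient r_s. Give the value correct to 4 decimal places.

ρ = 1 − 6Σd² / [n(n²−1)] = 1 − 6×170 / (10×99)
  = 1 − 1020/990 = 1 − 1.03030 ≈ -0.0303

-0.0303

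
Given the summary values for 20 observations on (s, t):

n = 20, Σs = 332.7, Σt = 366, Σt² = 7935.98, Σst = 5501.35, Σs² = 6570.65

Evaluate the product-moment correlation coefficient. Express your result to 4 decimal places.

-0.5183

r = (nΣst − ΣsΣt) / √[(nΣs² − (Σs)²)(nΣt² − (Σt)²)]
Numerator: 20×5501.35 − 332.7×366 = -11741.2
Denominator: √[(131413 − 110689.29)(158719.6 − 133956)] = √[20723.71 × 24763.6] = 22653.7782
r = -11741.2 / 22653.7782 ≈ -0.5183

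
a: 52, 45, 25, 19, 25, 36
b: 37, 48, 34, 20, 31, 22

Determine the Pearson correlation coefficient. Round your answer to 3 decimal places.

n = 6, Σa = 202, Σb = 192, Σa² = 7636, Σb² = 6674, Σab = 6881
nΣab − ΣaΣb = 41286 − 38784 = 2502
nΣa² − (Σa)² = 45816 − 40804 = 5012; nΣb² − (Σb)² = 40044 − 36864 = 3180
r = 2502 / √(5012 × 3180) = 2502 / 3992.2625 ≈ 0.627

0.627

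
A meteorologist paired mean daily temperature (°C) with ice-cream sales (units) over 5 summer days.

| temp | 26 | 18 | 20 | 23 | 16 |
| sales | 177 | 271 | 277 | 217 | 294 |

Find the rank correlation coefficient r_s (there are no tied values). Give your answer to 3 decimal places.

Rank temp: 5, 2, 3, 4, 1
Rank sales: 1, 3, 4, 2, 5
d = rank(temp) − rank(sales): 4, -1, -1, 2, -4; Σd² = 38
ρ = 1 − 6Σd² / [n(n²−1)] = 1 − 6×38 / (5×24) = 1 − 228/120 ≈ -0.900

-0.900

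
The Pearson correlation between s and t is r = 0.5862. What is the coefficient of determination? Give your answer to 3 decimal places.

r² = (0.5862)² = 0.344

0.344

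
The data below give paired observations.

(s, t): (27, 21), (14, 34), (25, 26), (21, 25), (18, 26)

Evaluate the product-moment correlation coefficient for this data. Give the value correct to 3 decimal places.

n = 5, Σs = 105, Σt = 132, Σs² = 2315, Σt² = 3574, Σst = 2686
nΣst − ΣsΣt = 13430 − 13860 = -430
nΣs² − (Σs)² = 11575 − 11025 = 550; nΣt² − (Σt)² = 17870 − 17424 = 446
r = -430 / √(550 × 446) = -430 / 495.2777 ≈ -0.868

-0.868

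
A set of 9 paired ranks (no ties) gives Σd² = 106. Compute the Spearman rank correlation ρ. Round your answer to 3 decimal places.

0.117

ρ = 1 − 6Σd² / [n(n²−1)] = 1 − 6×106 / (9×80)
  = 1 − 636/720 = 1 − 0.8833 ≈ 0.117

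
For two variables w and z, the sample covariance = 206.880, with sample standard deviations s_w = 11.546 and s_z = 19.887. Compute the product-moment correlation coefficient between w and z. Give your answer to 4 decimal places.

r = Cov(w,z) / (s_w · s_z) = 206.880 / (11.546 × 19.887)
  = 206.880 / 229.6153 ≈ 0.9010

0.9010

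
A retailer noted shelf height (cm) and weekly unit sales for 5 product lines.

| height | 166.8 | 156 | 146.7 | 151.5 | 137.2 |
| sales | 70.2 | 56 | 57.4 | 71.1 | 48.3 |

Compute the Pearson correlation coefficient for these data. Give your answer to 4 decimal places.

0.7370

n = 5, Σx = 758.2, Σy = 303, Σx² = 115455.22, Σy² = 18746.9, Σxy = 46264.35
nΣxy − ΣxΣy = 231321.75 − 229734.6 = 1587.15
nΣx² − (Σx)² = 577276.1 − 574867.24 = 2408.86; nΣy² − (Σy)² = 93734.5 − 91809 = 1925.5
r = 1587.15 / √(2408.86 × 1925.5) = 1587.15 / 2153.6620 ≈ 0.7370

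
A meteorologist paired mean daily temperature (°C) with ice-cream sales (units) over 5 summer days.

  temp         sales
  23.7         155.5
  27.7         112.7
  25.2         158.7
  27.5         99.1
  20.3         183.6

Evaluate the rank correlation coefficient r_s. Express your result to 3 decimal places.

Rank temp: 2, 5, 3, 4, 1
Rank sales: 3, 2, 4, 1, 5
d = rank(temp) − rank(sales): -1, 3, -1, 3, -4; Σd² = 36
ρ = 1 − 6Σd² / [n(n²−1)] = 1 − 6×36 / (5×24) = 1 − 216/120 ≈ -0.800

-0.800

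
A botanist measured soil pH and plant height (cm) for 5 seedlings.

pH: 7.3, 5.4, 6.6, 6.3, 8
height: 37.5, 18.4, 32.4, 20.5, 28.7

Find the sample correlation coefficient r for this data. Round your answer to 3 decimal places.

n = 5, Σx = 33.6, Σy = 137.5, Σx² = 229.7, Σy² = 4038.51, Σxy = 945.7
nΣxy − ΣxΣy = 4728.5 − 4620 = 108.5
nΣx² − (Σx)² = 1148.5 − 1128.96 = 19.54; nΣy² − (Σy)² = 20192.55 − 18906.25 = 1286.3
r = 108.5 / √(19.54 × 1286.3) = 108.5 / 158.5380 ≈ 0.684

0.684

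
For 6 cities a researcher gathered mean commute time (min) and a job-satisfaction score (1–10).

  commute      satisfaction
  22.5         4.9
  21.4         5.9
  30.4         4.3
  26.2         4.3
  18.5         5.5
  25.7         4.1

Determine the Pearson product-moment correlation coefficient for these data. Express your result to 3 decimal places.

n = 6, Σx = 144.7, Σy = 29, Σx² = 3577.55, Σy² = 142.86, Σxy = 687.01
nΣxy − ΣxΣy = 4122.06 − 4196.3 = -74.24
nΣx² − (Σx)² = 21465.3 − 20938.09 = 527.21; nΣy² − (Σy)² = 857.16 − 841 = 16.16
r = -74.24 / √(527.21 × 16.16) = -74.24 / 92.3023 ≈ -0.804

-0.804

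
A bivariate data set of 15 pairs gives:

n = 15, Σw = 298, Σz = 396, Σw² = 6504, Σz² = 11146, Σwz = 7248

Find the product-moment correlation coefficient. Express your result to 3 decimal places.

-0.975

r = (nΣwz − ΣwΣz) / √[(nΣw² − (Σw)²)(nΣz² − (Σz)²)]
Numerator: 15×7248 − 298×396 = -9288
Denominator: √[(97560 − 88804)(167190 − 156816)] = √[8756 × 10374] = 9530.7263
r = -9288 / 9530.7263 ≈ -0.975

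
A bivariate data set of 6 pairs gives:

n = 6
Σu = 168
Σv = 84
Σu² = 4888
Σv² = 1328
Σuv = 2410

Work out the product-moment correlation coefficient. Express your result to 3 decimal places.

r = (nΣuv − ΣuΣv) / √[(nΣu² − (Σu)²)(nΣv² − (Σv)²)]
Numerator: 6×2410 − 168×84 = 348
Denominator: √[(29328 − 28224)(7968 − 7056)] = √[1104 × 912] = 1003.4182
r = 348 / 1003.4182 ≈ 0.347

0.347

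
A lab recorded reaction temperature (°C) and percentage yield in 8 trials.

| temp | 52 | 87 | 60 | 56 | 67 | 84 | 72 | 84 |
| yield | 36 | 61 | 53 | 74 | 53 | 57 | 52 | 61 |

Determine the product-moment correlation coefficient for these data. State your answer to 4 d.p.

0.2991

n = 8, Σx = 562, Σy = 447, Σx² = 40794, Σy² = 25785, Σxy = 31710
nΣxy − ΣxΣy = 253680 − 251214 = 2466
nΣx² − (Σx)² = 326352 − 315844 = 10508; nΣy² − (Σy)² = 206280 − 199809 = 6471
r = 2466 / √(10508 × 6471) = 2466 / 8246.0456 ≈ 0.2991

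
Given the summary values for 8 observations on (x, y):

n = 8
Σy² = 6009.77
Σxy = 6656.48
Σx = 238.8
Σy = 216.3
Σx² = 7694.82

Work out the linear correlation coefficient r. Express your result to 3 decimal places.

0.661

r = (nΣxy − ΣxΣy) / √[(nΣx² − (Σx)²)(nΣy² − (Σy)²)]
Numerator: 8×6656.48 − 238.8×216.3 = 1599.4
Denominator: √[(61558.56 − 57025.44)(48078.16 − 46785.69)] = √[4533.12 × 1292.47] = 2420.5209
r = 1599.4 / 2420.5209 ≈ 0.661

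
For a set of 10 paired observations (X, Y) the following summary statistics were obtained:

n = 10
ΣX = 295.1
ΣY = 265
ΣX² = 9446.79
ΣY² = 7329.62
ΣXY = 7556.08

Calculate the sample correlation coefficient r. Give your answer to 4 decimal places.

r = (nΣXY − ΣXΣY) / √[(nΣX² − (ΣX)²)(nΣY² − (ΣY)²)]
Numerator: 10×7556.08 − 295.1×265 = -2640.7
Denominator: √[(94467.9 − 87084.01)(73296.2 − 70225)] = √[7383.89 × 3071.2] = 4762.0797
r = -2640.7 / 4762.0797 ≈ -0.5545

-0.5545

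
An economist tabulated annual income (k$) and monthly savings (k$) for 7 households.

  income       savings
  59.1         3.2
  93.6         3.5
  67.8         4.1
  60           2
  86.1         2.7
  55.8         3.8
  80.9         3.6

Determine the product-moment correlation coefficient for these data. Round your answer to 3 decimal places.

0.062

n = 7, Σx = 503.3, Σy = 22.9, Σx² = 37522.27, Σy² = 77.99, Σxy = 1650.45
nΣxy − ΣxΣy = 11553.15 − 11525.57 = 27.58
nΣx² − (Σx)² = 262655.89 − 253310.89 = 9345; nΣy² − (Σy)² = 545.93 − 524.41 = 21.52
r = 27.58 / √(9345 × 21.52) = 27.58 / 448.4467 ≈ 0.062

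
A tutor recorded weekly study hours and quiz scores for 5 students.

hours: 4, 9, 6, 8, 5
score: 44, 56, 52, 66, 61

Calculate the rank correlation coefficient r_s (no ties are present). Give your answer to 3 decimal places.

Rank hours: 1, 5, 3, 4, 2
Rank score: 1, 3, 2, 5, 4
d = rank(hours) − rank(score): 0, 2, 1, -1, -2; Σd² = 10
ρ = 1 − 6Σd² / [n(n²−1)] = 1 − 6×10 / (5×24) = 1 − 60/120 ≈ 0.500

0.500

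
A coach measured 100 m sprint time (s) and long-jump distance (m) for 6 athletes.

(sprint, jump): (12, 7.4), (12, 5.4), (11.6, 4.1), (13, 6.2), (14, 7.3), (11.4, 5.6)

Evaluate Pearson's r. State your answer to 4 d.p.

0.6168

n = 6, Σx = 74, Σy = 36, Σx² = 917.52, Σy² = 223.82, Σxy = 447.8
nΣxy − ΣxΣy = 2686.8 − 2664 = 22.8
nΣx² − (Σx)² = 5505.12 − 5476 = 29.12; nΣy² − (Σy)² = 1342.92 − 1296 = 46.92
r = 22.8 / √(29.12 × 46.92) = 22.8 / 36.9636 ≈ 0.6168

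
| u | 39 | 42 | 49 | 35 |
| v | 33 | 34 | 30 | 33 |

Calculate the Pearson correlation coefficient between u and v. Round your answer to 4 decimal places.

n = 4, Σu = 165, Σv = 130, Σu² = 6911, Σv² = 4234, Σuv = 5340
nΣuv − ΣuΣv = 21360 − 21450 = -90
nΣu² − (Σu)² = 27644 − 27225 = 419; nΣv² − (Σv)² = 16936 − 16900 = 36
r = -90 / √(419 × 36) = -90 / 122.8169 ≈ -0.7328

-0.7328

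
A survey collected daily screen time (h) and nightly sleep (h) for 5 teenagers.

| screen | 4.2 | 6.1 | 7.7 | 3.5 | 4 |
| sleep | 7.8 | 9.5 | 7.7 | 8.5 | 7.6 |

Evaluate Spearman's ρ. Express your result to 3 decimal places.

0.000

Rank screen: 3, 4, 5, 1, 2
Rank sleep: 3, 5, 2, 4, 1
d = rank(screen) − rank(sleep): 0, -1, 3, -3, 1; Σd² = 20
ρ = 1 − 6Σd² / [n(n²−1)] = 1 − 6×20 / (5×24) = 1 − 120/120 ≈ 0.000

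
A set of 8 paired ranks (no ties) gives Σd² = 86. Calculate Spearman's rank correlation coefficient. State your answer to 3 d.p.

-0.024

ρ = 1 − 6Σd² / [n(n²−1)] = 1 − 6×86 / (8×63)
  = 1 − 516/504 = 1 − 1.0238 ≈ -0.024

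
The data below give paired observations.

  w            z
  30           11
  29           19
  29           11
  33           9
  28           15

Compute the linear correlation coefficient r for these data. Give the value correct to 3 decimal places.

n = 5, Σw = 149, Σz = 65, Σw² = 4455, Σz² = 909, Σwz = 1917
nΣwz − ΣwΣz = 9585 − 9685 = -100
nΣw² − (Σw)² = 22275 − 22201 = 74; nΣz² − (Σz)² = 4545 − 4225 = 320
r = -100 / √(74 × 320) = -100 / 153.8831 ≈ -0.650

-0.650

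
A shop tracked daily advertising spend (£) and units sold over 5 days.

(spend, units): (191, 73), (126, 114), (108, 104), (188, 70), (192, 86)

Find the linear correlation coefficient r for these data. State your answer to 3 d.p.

n = 5, Σx = 805, Σy = 447, Σx² = 136229, Σy² = 41437, Σxy = 69211
nΣxy − ΣxΣy = 346055 − 359835 = -13780
nΣx² − (Σx)² = 681145 − 648025 = 33120; nΣy² − (Σy)² = 207185 − 199809 = 7376
r = -13780 / √(33120 × 7376) = -13780 / 15629.8791 ≈ -0.882

-0.882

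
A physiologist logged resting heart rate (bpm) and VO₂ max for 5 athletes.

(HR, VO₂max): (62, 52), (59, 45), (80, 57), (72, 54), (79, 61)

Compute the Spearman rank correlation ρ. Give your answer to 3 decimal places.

Rank HR: 2, 1, 5, 3, 4
Rank VO₂max: 2, 1, 4, 3, 5
d = rank(HR) − rank(VO₂max): 0, 0, 1, 0, -1; Σd² = 2
ρ = 1 − 6Σd² / [n(n²−1)] = 1 − 6×2 / (5×24) = 1 − 12/120 ≈ 0.900

0.900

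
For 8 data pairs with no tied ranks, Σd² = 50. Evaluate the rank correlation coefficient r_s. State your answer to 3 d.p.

0.405

ρ = 1 − 6Σd² / [n(n²−1)] = 1 − 6×50 / (8×63)
  = 1 − 300/504 = 1 − 0.5952 ≈ 0.405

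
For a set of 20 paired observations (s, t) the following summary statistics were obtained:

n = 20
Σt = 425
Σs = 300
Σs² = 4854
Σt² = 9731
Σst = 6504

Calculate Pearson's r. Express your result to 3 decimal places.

r = (nΣst − ΣsΣt) / √[(nΣs² − (Σs)²)(nΣt² − (Σt)²)]
Numerator: 20×6504 − 300×425 = 2580
Denominator: √[(97080 − 90000)(194620 − 180625)] = √[7080 × 13995] = 9954.1248
r = 2580 / 9954.1248 ≈ 0.259

0.259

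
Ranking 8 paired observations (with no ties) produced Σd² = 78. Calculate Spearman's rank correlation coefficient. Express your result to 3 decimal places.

0.071

ρ = 1 − 6Σd² / [n(n²−1)] = 1 − 6×78 / (8×63)
  = 1 − 468/504 = 1 − 0.9286 ≈ 0.071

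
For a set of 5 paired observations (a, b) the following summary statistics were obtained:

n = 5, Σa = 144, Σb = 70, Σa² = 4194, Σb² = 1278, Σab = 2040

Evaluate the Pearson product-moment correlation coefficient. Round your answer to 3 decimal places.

0.203

r = (nΣab − ΣaΣb) / √[(nΣa² − (Σa)²)(nΣb² − (Σb)²)]
Numerator: 5×2040 − 144×70 = 120
Denominator: √[(20970 − 20736)(6390 − 4900)] = √[234 × 1490] = 590.4744
r = 120 / 590.4744 ≈ 0.203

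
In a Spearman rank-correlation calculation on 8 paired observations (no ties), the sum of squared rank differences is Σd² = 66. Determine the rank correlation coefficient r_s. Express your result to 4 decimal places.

0.2143

ρ = 1 − 6Σd² / [n(n²−1)] = 1 − 6×66 / (8×63)
  = 1 − 396/504 = 1 − 0.78571 ≈ 0.2143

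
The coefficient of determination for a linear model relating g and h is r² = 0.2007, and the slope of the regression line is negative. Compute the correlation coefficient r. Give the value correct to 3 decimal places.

|r| = √0.2007 = 0.448
The association is negative, so r = −0.448.

-0.448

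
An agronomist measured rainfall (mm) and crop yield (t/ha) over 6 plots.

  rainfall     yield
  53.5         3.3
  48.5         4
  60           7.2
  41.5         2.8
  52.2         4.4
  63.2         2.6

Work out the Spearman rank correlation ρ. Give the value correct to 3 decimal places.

-0.029

Rank rainfall: 4, 2, 5, 1, 3, 6
Rank yield: 3, 4, 6, 2, 5, 1
d = rank(rainfall) − rank(yield): 1, -2, -1, -1, -2, 5; Σd² = 36
ρ = 1 − 6Σd² / [n(n²−1)] = 1 − 6×36 / (6×35) = 1 − 216/210 ≈ -0.029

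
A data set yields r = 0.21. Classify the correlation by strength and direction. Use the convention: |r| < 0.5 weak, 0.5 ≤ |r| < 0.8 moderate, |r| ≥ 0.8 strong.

r = 0.21 > 0 so the relationship is positive.
|r| = 0.21, which falls in the weak range.

weak positive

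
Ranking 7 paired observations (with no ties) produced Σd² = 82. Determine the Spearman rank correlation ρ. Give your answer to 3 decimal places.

-0.464

ρ = 1 − 6Σd² / [n(n²−1)] = 1 − 6×82 / (7×48)
  = 1 − 492/336 = 1 − 1.4643 ≈ -0.464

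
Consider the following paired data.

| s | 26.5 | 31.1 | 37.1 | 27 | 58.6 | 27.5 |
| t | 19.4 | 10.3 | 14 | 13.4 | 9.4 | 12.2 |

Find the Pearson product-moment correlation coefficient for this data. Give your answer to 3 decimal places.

n = 6, Σs = 207.8, Σt = 78.7, Σs² = 7965.08, Σt² = 1095.21, Σst = 2601.97
nΣst − ΣsΣt = 15611.82 − 16353.86 = -742.04
nΣs² − (Σs)² = 47790.48 − 43180.84 = 4609.64; nΣt² − (Σt)² = 6571.26 − 6193.69 = 377.57
r = -742.04 / √(4609.64 × 377.57) = -742.04 / 1319.2656 ≈ -0.562

-0.562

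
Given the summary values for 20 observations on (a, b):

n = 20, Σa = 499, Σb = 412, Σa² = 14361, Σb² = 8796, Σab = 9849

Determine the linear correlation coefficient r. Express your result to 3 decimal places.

-0.560

r = (nΣab − ΣaΣb) / √[(nΣa² − (Σa)²)(nΣb² − (Σb)²)]
Numerator: 20×9849 − 499×412 = -8608
Denominator: √[(287220 − 249001)(175920 − 169744)] = √[38219 × 6176] = 15363.6110
r = -8608 / 15363.6110 ≈ -0.560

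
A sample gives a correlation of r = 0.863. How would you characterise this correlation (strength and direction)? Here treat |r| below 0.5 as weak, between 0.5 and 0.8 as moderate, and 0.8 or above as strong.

strong positive

r = 0.863 > 0 so the relationship is positive.
|r| = 0.863, which falls in the strong range.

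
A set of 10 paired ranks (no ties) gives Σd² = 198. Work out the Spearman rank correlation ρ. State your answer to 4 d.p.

ρ = 1 − 6Σd² / [n(n²−1)] = 1 − 6×198 / (10×99)
  = 1 − 1188/990 = 1 − 1.20000 ≈ -0.2000

-0.2000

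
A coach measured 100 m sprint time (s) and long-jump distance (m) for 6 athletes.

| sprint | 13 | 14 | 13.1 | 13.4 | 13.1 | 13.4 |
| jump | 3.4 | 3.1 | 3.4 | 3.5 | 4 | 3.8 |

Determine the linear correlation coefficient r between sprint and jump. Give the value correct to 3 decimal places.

-0.522

n = 6, Σx = 80, Σy = 21.2, Σx² = 1067.34, Σy² = 75.42, Σxy = 282.36
nΣxy − ΣxΣy = 1694.16 − 1696 = -1.84
nΣx² − (Σx)² = 6404.04 − 6400 = 4.04; nΣy² − (Σy)² = 452.52 − 449.44 = 3.08
r = -1.84 / √(4.04 × 3.08) = -1.84 / 3.5275 ≈ -0.522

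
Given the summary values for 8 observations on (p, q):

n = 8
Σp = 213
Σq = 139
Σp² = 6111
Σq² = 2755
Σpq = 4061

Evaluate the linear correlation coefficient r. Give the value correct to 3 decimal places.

0.931

r = (nΣpq − ΣpΣq) / √[(nΣp² − (Σp)²)(nΣq² − (Σq)²)]
Numerator: 8×4061 − 213×139 = 2881
Denominator: √[(48888 − 45369)(22040 − 19321)] = √[3519 × 2719] = 3093.2444
r = 2881 / 3093.2444 ≈ 0.931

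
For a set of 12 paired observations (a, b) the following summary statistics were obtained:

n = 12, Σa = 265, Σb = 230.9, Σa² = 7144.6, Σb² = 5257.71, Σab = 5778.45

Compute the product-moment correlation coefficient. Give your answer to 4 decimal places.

r = (nΣab − ΣaΣb) / √[(nΣa² − (Σa)²)(nΣb² − (Σb)²)]
Numerator: 12×5778.45 − 265×230.9 = 8152.9
Denominator: √[(85735.2 − 70225)(63092.52 − 53314.81)] = √[15510.2 × 9777.71] = 12314.7975
r = 8152.9 / 12314.7975 ≈ 0.6620

0.6620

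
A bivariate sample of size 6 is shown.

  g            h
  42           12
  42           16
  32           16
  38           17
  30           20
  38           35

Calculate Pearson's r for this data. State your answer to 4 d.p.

n = 6, Σg = 222, Σh = 116, Σg² = 8340, Σh² = 2570, Σgh = 4264
nΣgh − ΣgΣh = 25584 − 25752 = -168
nΣg² − (Σg)² = 50040 − 49284 = 756; nΣh² − (Σh)² = 15420 − 13456 = 1964
r = -168 / √(756 × 1964) = -168 / 1218.5171 ≈ -0.1379

-0.1379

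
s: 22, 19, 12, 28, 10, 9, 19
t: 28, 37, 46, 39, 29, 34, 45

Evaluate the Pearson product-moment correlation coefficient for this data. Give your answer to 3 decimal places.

n = 7, Σs = 119, Σt = 258, Σs² = 2315, Σt² = 9812, Σst = 4414
nΣst − ΣsΣt = 30898 − 30702 = 196
nΣs² − (Σs)² = 16205 − 14161 = 2044; nΣt² − (Σt)² = 68684 − 66564 = 2120
r = 196 / √(2044 × 2120) = 196 / 2081.6532 ≈ 0.094

0.094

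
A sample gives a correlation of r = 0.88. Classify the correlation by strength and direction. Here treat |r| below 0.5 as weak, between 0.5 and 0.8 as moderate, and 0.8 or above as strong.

strong positive

r = 0.88 > 0 so the relationship is positive.
|r| = 0.88, which falls in the strong range.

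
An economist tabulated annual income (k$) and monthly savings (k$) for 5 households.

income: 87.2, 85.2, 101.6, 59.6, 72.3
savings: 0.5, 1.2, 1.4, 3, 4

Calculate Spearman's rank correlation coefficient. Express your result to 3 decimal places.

-0.600

Rank income: 4, 3, 5, 1, 2
Rank savings: 1, 2, 3, 4, 5
d = rank(income) − rank(savings): 3, 1, 2, -3, -3; Σd² = 32
ρ = 1 − 6Σd² / [n(n²−1)] = 1 − 6×32 / (5×24) = 1 − 192/120 ≈ -0.600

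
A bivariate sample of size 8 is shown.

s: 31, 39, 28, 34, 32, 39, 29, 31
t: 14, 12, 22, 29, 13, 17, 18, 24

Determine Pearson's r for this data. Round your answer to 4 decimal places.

n = 8, Σs = 263, Σt = 149, Σs² = 8769, Σt² = 3023, Σst = 4849
nΣst − ΣsΣt = 38792 − 39187 = -395
nΣs² − (Σs)² = 70152 − 69169 = 983; nΣt² − (Σt)² = 24184 − 22201 = 1983
r = -395 / √(983 × 1983) = -395 / 1396.1694 ≈ -0.2829

-0.2829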